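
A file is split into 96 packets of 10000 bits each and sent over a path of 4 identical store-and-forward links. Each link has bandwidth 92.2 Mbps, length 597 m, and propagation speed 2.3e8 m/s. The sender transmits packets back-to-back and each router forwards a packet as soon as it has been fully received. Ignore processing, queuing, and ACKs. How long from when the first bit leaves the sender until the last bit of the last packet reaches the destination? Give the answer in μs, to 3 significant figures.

10700 μs

Per-hop transmission t_tx = L/R = 10000/92200000 = 108.46 μs.
Per-hop propagation t_prop = 597/2.3e+08 = 2.59565 μs.
Pipeline fill: first packet needs 4·t_tx to clear all hops; remaining 95 packets each add one t_tx.
Total = (4+96-1)·t_tx + 4·t_prop = 99·108.46 + 4·2.59565 = 10700 μs.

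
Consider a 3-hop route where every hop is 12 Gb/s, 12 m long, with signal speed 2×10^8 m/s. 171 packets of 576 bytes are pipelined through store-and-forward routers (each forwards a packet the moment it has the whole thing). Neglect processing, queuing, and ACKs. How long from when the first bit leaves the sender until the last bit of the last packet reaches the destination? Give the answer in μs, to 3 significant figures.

66.6 μs

Per-hop transmission t_tx = L/R = 4608/12000000000 = 0.384 μs.
Per-hop propagation t_prop = 12/200000000 = 0.06 μs.
Pipeline fill: first packet needs 3·t_tx to clear all hops; remaining 170 packets each add one t_tx.
Total = (3+171-1)·t_tx + 3·t_prop = 173·0.384 + 3·0.06 = 66.6 μs.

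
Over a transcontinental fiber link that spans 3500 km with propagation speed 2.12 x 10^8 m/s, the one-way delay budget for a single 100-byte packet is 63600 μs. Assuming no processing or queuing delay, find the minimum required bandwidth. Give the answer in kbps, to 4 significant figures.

16.99 kbps

L = 800 bits.
Propagation delay = 3500000 / 212000000 = 16509.4 μs.
Transmission budget = 63600 − 16509.4 = 47090.6 μs.
R ≥ L / t_tx = 800 bits / 0.0470906 s = 16.99 kbps.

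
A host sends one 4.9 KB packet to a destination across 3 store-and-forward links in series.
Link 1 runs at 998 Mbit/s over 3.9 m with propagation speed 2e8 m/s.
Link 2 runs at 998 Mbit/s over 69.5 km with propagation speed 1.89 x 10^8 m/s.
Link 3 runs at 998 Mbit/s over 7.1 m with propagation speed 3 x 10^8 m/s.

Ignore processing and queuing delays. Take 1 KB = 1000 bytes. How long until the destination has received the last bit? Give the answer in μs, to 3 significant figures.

486 μs

L = 39200 bits.
Transmission delay per hop = L/R = 39200/998000000 = 39.2786 μs; 3 hops → 117.836 μs.
Propagation delays (d/s per hop): 0.0195, 367.725, 0.0236667 μs; sum = 367.768 μs.
End-to-end = 486 μs.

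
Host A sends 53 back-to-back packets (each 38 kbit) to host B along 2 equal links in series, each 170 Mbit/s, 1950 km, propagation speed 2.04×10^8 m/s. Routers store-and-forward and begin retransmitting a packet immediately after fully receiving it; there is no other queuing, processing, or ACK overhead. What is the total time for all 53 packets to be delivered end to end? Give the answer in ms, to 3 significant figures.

31.2 ms

Per-hop transmission t_tx = L/R = 38000/170000000 = 0.223529 ms.
Per-hop propagation t_prop = 1950000/204000000 = 9.55882 ms.
Pipeline fill: first packet needs 2·t_tx to clear all hops; remaining 52 packets each add one t_tx.
Total = (2+53-1)·t_tx + 2·t_prop = 54·0.223529 + 2·9.55882 = 31.2 ms.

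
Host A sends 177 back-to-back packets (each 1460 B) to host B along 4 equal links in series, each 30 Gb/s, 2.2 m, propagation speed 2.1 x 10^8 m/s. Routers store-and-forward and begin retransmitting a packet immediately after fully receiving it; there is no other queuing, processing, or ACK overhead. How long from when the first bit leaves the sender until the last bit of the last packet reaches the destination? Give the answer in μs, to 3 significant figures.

Per-hop transmission t_tx = L/R = 11680/30000000000 = 0.389333 μs.
Per-hop propagation t_prop = 2.2/210000000 = 0.0104762 μs.
Pipeline fill: first packet needs 4·t_tx to clear all hops; remaining 176 packets each add one t_tx.
Total = (4+177-1)·t_tx + 4·t_prop = 180·0.389333 + 4·0.0104762 = 70.1 μs.

70.1 μs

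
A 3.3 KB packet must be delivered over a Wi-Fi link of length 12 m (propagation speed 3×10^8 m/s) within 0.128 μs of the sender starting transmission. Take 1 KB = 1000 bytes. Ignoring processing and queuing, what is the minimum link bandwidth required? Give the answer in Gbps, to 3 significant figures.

L = 26400 bits.
Propagation delay = 12 / 300000000 = 0.04 μs.
Transmission budget = 0.128 − 0.04 = 0.088 μs.
R ≥ L / t_tx = 26400 bits / 8.8e-08 s = 300 Gbps.

300 Gbps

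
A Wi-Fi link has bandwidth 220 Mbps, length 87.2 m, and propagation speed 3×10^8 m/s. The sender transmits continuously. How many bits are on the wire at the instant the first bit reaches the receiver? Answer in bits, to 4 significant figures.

63.95 bits

Propagation delay = 87.2 / 300000000 = 2.90667e-07 s.
BDP = R × t_prop = 220000000 × 2.90667e-07 = 63.9467 bits.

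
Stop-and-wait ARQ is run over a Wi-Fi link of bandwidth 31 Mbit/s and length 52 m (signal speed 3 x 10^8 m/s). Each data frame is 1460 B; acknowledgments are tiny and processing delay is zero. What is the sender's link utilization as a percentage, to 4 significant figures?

t_tx = L/R = 11680/31000000 = 0.000376774 s.
t_prop = 52/300000000 = 1.73333e-07 s; RTT = 3.46667e-07 s.
Cycle = t_tx + RTT = 0.000377121 s.
Utilization = t_tx / cycle = 0.000376774/0.000377121 = 99.91 %.

99.91 %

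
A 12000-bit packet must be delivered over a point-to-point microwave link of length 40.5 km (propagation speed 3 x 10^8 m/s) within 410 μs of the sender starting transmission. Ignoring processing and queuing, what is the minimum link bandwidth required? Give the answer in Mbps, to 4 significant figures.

43.64 Mbps

Propagation delay = 40500 / 300000000 = 135 μs.
Transmission budget = 410 − 135 = 275 μs.
R ≥ L / t_tx = 12000 bits / 0.000275 s = 43.64 Mbps.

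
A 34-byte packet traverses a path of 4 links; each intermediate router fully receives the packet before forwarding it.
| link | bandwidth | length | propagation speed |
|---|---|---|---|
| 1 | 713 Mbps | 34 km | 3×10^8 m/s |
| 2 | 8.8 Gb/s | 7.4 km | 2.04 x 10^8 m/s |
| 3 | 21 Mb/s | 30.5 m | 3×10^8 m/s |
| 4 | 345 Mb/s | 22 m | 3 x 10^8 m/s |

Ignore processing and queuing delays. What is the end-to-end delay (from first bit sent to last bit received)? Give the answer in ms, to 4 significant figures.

L = 34 × 8 = 272 bits.
Transmission delays (L/R per hop): 0.000381487, 3.09091e-05, 0.0129524, 0.000788406 ms; sum = 0.0141532 ms.
Propagation delays (d/s per hop): 0.113333, 0.0362745, 0.000101667, 7.33333e-05 ms; sum = 0.149783 ms.
End-to-end = 0.1639 ms.

0.1639 ms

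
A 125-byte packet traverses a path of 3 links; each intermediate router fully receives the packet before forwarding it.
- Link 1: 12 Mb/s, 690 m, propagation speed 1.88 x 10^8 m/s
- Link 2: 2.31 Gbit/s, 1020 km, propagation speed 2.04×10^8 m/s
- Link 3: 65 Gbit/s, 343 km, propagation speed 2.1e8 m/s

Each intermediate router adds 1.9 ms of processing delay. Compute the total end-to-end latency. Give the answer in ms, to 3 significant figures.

10.5 ms

L = 125 × 8 = 1000 bits.
Transmission delays (L/R per hop): 0.0833333, 0.0004329, 1.53846e-05 ms; sum = 0.0837816 ms.
Propagation delays (d/s per hop): 0.00367021, 5, 1.63333 ms; sum = 6.637 ms.
Processing at 2 router(s): 2 × 1.9 ms = 3.8 ms.
End-to-end = 10.5 ms.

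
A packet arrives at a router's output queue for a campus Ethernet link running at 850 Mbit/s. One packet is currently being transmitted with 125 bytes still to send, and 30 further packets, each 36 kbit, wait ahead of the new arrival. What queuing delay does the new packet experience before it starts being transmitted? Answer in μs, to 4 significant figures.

Each queued packet: L/R = 36000/850000000 = 42.3529 μs.
30 queued → 1270.59 μs.
Plus remaining 1000 bits of current packet: 1.17647 μs.
Queuing delay = 1272 μs.

1272 μs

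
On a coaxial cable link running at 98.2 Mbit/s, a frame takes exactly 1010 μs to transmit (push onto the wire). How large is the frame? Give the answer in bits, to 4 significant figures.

L = R × t_tx = 98200000 b/s × 0.00101 s = 99182 bits.

99180 bits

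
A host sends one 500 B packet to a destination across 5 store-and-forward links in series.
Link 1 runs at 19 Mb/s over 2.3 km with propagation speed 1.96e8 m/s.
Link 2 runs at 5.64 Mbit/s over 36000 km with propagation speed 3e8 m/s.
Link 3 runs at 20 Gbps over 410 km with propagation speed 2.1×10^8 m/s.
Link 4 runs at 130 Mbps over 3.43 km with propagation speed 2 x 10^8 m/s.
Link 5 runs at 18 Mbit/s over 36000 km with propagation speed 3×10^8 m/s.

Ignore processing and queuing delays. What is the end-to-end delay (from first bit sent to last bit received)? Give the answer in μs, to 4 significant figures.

L = 500 × 8 = 4000 bits.
Transmission delays (L/R per hop): 210.526, 709.22, 0.2, 30.7692, 222.222 μs; sum = 1172.94 μs.
Propagation delays (d/s per hop): 11.7347, 120000, 1952.38, 17.15, 120000 μs; sum = 241981 μs.
End-to-end = 243200 μs.

243200 μs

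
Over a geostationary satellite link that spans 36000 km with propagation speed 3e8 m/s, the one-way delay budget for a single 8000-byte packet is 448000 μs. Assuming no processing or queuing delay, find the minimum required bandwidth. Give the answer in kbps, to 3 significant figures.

195 kbps

L = 64000 bits.
Propagation delay = 36000000 / 300000000 = 120000 μs.
Transmission budget = 448000 − 120000 = 328000 μs.
R ≥ L / t_tx = 64000 bits / 0.328 s = 195 kbps.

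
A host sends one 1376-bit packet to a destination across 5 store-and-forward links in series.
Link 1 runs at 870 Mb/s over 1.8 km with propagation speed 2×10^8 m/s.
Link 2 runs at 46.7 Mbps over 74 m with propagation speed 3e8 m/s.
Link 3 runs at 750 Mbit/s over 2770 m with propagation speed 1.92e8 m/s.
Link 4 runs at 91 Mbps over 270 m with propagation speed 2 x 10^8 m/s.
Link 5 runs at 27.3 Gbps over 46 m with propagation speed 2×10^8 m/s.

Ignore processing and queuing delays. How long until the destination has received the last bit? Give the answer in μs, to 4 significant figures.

73.31 μs

Transmission delays (L/R per hop): 1.58161, 29.4647, 1.83467, 15.1209, 0.0504029 μs; sum = 48.0522 μs.
Propagation delays (d/s per hop): 9, 0.246667, 14.4271, 1.35, 0.23 μs; sum = 25.2538 μs.
End-to-end = 73.31 μs.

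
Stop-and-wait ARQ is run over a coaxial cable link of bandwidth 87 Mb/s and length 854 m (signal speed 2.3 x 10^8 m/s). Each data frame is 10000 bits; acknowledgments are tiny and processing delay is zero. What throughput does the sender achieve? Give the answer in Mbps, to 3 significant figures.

81.7 Mbps

t_tx = L/R = 10000/87000000 = 0.000114943 s.
t_prop = 854/2.3e+08 = 3.71304e-06 s; RTT = 7.42609e-06 s.
Cycle = t_tx + RTT = 0.000122369 s.
Throughput = L / cycle = 10000 / 0.000122369 = 81.7 Mbps.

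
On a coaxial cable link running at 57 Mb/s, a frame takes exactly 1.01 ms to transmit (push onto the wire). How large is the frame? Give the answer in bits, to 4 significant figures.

L = R × t_tx = 57000000 b/s × 0.00101 s = 57570 bits.

57570 bits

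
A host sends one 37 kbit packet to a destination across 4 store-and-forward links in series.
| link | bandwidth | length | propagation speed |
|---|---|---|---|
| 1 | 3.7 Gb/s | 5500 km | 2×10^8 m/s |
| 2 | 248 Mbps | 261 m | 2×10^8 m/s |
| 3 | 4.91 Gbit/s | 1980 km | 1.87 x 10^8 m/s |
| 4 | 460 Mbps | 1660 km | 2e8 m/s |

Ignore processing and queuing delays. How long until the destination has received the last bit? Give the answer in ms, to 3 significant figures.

46.6 ms

L = 37000 bits.
Transmission delays (L/R per hop): 0.01, 0.149194, 0.00753564, 0.0804348 ms; sum = 0.247164 ms.
Propagation delays (d/s per hop): 27.5, 0.001305, 10.5882, 8.3 ms; sum = 46.3895 ms.
End-to-end = 46.6 ms.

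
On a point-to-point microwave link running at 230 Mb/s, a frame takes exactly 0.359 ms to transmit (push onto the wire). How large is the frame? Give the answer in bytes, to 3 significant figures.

L = R × t_tx = 230000000 b/s × 0.000359 s = 82570 bits.
In bytes: 82570 / 8 = 10300 bytes.

10300 bytes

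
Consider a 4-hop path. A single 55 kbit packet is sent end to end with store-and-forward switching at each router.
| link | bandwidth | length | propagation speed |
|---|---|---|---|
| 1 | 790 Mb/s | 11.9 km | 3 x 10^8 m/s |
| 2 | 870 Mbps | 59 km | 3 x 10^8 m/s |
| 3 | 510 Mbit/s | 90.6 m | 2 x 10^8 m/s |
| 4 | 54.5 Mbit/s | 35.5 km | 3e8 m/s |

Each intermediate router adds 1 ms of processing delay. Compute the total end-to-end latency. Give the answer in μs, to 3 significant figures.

L = 55000 bits.
Transmission delays (L/R per hop): 69.6203, 63.2184, 107.843, 1009.17 μs; sum = 1249.86 μs.
Propagation delays (d/s per hop): 39.6667, 196.667, 0.453, 118.333 μs; sum = 355.12 μs.
Processing at 3 router(s): 3 × 1 ms = 3000 μs.
End-to-end = 4600 μs.

4600 μs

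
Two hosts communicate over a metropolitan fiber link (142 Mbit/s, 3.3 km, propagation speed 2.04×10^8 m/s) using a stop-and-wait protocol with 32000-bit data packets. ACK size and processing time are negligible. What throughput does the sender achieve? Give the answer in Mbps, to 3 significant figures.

t_tx = L/R = 32000/142000000 = 0.000225352 s.
t_prop = 3300/204000000 = 1.61765e-05 s; RTT = 3.23529e-05 s.
Cycle = t_tx + RTT = 0.000257705 s.
Throughput = L / cycle = 32000 / 0.000257705 = 124 Mbps.

124 Mbps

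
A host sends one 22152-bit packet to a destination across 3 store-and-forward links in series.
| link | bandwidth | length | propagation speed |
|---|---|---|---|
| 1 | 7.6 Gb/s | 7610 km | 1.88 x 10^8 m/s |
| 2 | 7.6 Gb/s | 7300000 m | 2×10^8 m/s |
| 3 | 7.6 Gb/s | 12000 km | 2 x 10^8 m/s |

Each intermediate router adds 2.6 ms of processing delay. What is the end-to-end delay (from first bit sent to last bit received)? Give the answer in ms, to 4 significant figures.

Transmission delay per hop = L/R = 22152/7600000000 = 0.00291474 ms; 3 hops → 0.00874421 ms.
Propagation delays (d/s per hop): 40.4787, 36.5, 60 ms; sum = 136.979 ms.
Processing at 2 router(s): 2 × 2.6 ms = 5.2 ms.
End-to-end = 142.2 ms.

142.2 ms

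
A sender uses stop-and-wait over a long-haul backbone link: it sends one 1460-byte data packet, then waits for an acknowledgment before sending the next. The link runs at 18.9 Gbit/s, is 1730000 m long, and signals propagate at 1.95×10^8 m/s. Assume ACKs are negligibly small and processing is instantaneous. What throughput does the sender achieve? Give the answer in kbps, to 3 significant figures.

t_tx = L/R = 11680/18900000000 = 6.17989e-07 s.
t_prop = 1730000/195000000 = 0.00887179 s; RTT = 0.0177436 s.
Cycle = t_tx + RTT = 0.0177442 s.
Throughput = L / cycle = 11680 / 0.0177442 = 658 kbps.

658 kbps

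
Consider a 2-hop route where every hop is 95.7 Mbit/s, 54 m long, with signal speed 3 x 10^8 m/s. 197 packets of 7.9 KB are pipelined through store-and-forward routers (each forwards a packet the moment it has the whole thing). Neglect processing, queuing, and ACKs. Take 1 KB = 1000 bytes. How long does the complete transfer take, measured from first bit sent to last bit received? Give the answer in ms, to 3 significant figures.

131 ms

Per-hop transmission t_tx = L/R = 63200/95700000 = 0.660397 ms.
Per-hop propagation t_prop = 54/300000000 = 0.00018 ms.
Pipeline fill: first packet needs 2·t_tx to clear all hops; remaining 196 packets each add one t_tx.
Total = (2+197-1)·t_tx + 2·t_prop = 198·0.660397 + 2·0.00018 = 131 ms.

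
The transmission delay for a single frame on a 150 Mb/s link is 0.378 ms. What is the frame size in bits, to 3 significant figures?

L = R × t_tx = 150000000 b/s × 0.000378 s = 56700 bits.

56700 bits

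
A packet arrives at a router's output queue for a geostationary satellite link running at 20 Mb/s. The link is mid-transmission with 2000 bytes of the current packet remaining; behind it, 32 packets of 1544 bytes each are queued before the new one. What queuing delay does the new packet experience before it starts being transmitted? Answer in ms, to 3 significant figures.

20.6 ms

Each queued packet: L/R = 12352/20000000 = 0.6176 ms.
32 queued → 19.7632 ms.
Plus remaining 16000 bits of current packet: 0.8 ms.
Queuing delay = 20.6 ms.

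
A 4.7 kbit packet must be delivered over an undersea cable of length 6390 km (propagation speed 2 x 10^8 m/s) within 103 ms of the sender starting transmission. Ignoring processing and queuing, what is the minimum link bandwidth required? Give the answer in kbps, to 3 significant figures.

66.2 kbps

Propagation delay = 6390000 / 200000000 = 31.95 ms.
Transmission budget = 103 − 31.95 = 71.05 ms.
R ≥ L / t_tx = 4700 bits / 0.07105 s = 66.2 kbps.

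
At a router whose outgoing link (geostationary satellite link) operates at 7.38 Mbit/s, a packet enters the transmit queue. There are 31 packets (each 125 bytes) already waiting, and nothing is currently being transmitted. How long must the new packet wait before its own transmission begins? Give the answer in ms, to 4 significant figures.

4.201 ms

Each queued packet: L/R = 1000/7380000 = 0.135501 ms.
31 queued → 4.20054 ms.
Queuing delay = 4.201 ms.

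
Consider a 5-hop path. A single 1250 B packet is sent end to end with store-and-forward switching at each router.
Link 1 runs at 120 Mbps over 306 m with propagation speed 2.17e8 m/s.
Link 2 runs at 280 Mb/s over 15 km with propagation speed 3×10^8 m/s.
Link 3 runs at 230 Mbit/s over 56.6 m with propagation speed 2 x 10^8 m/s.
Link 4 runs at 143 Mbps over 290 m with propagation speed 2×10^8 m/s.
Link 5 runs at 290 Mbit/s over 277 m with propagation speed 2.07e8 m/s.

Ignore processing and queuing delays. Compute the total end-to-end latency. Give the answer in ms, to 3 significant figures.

L = 1250 × 8 = 10000 bits.
Transmission delays (L/R per hop): 0.0833333, 0.0357143, 0.0434783, 0.0699301, 0.0344828 ms; sum = 0.266939 ms.
Propagation delays (d/s per hop): 0.00141014, 0.05, 0.000283, 0.00145, 0.00133816 ms; sum = 0.0544813 ms.
End-to-end = 0.321 ms.

0.321 ms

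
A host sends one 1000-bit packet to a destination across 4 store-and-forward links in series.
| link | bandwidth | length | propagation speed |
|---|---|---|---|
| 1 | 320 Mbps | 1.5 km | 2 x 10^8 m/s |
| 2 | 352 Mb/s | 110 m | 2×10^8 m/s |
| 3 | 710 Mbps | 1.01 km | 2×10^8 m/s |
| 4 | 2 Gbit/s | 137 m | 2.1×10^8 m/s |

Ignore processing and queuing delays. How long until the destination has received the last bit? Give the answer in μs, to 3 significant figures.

21.6 μs

Transmission delays (L/R per hop): 3.125, 2.84091, 1.40845, 0.5 μs; sum = 7.87436 μs.
Propagation delays (d/s per hop): 7.5, 0.55, 5.05, 0.652381 μs; sum = 13.7524 μs.
End-to-end = 21.6 μs.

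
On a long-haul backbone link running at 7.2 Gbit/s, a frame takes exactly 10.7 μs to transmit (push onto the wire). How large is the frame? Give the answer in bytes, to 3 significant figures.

L = R × t_tx = 7200000000 b/s × 1.07e-05 s = 77040 bits.
In bytes: 77040 / 8 = 9630 bytes.

9630 bytes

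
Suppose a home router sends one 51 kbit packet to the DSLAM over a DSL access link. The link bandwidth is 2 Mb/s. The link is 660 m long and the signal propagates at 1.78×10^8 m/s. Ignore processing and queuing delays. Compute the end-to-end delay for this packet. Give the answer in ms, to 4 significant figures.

25.50 ms

L = 51000 bits.
Transmission delay = L/R = 51000 / 2000000 = 25.5 ms.
Propagation delay = d/s = 660 m / 178000000 m/s = 0.00370787 ms.
Total = 25.50 ms.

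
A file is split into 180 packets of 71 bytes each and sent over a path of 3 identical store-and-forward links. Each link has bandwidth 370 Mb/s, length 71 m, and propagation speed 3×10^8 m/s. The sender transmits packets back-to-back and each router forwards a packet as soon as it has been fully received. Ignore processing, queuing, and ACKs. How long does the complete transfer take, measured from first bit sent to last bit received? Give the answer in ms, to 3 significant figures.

Per-hop transmission t_tx = L/R = 568/370000000 = 0.00153514 ms.
Per-hop propagation t_prop = 71/300000000 = 0.000236667 ms.
Pipeline fill: first packet needs 3·t_tx to clear all hops; remaining 179 packets each add one t_tx.
Total = (3+180-1)·t_tx + 3·t_prop = 182·0.00153514 + 3·0.000236667 = 0.280 ms.

0.280 ms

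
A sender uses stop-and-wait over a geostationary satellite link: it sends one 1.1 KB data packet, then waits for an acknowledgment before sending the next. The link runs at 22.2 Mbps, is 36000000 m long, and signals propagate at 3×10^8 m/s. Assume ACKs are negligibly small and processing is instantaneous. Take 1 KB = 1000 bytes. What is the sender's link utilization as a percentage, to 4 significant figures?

0.1649 %

t_tx = L/R = 8800/22200000 = 0.000396396 s.
t_prop = 36000000/300000000 = 0.12 s; RTT = 0.24 s.
Cycle = t_tx + RTT = 0.240396 s.
Utilization = t_tx / cycle = 0.000396396/0.240396 = 0.1649 %.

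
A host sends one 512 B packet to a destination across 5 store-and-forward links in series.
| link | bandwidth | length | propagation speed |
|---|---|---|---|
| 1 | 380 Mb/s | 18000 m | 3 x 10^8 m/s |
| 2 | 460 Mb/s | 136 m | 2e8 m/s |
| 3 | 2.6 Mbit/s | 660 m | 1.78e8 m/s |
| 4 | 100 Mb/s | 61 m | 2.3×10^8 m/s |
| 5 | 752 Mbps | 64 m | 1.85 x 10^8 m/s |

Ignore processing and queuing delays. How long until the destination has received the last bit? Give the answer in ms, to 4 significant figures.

L = 512 × 8 = 4096 bits.
Transmission delays (L/R per hop): 0.0107789, 0.00890435, 1.57538, 0.04096, 0.00544681 ms; sum = 1.64147 ms.
Propagation delays (d/s per hop): 0.06, 0.00068, 0.00370787, 0.000265217, 0.000345946 ms; sum = 0.064999 ms.
End-to-end = 1.706 ms.

1.706 ms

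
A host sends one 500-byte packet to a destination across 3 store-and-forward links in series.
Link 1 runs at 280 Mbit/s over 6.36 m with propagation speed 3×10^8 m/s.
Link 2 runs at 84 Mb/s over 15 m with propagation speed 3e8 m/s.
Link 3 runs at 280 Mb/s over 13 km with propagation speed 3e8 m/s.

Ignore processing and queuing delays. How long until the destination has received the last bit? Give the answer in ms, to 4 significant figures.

L = 500 × 8 = 4000 bits.
Transmission delays (L/R per hop): 0.0142857, 0.047619, 0.0142857 ms; sum = 0.0761905 ms.
Propagation delays (d/s per hop): 2.12e-05, 5e-05, 0.0433333 ms; sum = 0.0434045 ms.
End-to-end = 0.1196 ms.

0.1196 ms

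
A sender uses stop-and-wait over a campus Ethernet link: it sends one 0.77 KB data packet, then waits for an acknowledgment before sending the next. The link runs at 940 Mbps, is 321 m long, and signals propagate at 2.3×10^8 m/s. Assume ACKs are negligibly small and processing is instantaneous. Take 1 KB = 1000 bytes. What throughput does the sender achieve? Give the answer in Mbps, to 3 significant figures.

659 Mbps

t_tx = L/R = 6160/940000000 = 6.55319e-06 s.
t_prop = 321/2.3e+08 = 1.39565e-06 s; RTT = 2.7913e-06 s.
Cycle = t_tx + RTT = 9.3445e-06 s.
Throughput = L / cycle = 6160 / 9.3445e-06 = 659 Mbps.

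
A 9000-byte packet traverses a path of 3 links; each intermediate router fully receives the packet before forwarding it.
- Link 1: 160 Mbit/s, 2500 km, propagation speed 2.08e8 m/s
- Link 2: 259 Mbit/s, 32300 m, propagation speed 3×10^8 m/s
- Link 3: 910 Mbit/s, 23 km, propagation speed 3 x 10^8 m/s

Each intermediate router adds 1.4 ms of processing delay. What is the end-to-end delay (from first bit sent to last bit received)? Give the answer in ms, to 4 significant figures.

L = 9000 × 8 = 72000 bits.
Transmission delays (L/R per hop): 0.45, 0.277992, 0.0791209 ms; sum = 0.807113 ms.
Propagation delays (d/s per hop): 12.0192, 0.107667, 0.0766667 ms; sum = 12.2036 ms.
Processing at 2 router(s): 2 × 1.4 ms = 2.8 ms.
End-to-end = 15.81 ms.

15.81 ms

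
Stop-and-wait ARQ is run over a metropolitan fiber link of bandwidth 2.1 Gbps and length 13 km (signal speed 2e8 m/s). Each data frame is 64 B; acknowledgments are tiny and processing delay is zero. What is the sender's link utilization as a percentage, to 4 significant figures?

t_tx = L/R = 512/2100000000 = 2.4381e-07 s.
t_prop = 13000/200000000 = 6.5e-05 s; RTT = 0.00013 s.
Cycle = t_tx + RTT = 0.000130244 s.
Utilization = t_tx / cycle = 2.4381e-07/0.000130244 = 0.1872 %.

0.1872 %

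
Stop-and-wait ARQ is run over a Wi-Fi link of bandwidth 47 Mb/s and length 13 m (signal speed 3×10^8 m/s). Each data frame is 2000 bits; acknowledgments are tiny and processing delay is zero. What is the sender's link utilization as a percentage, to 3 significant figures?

t_tx = L/R = 2000/47000000 = 4.25532e-05 s.
t_prop = 13/300000000 = 4.33333e-08 s; RTT = 8.66667e-08 s.
Cycle = t_tx + RTT = 4.26399e-05 s.
Utilization = t_tx / cycle = 4.25532e-05/4.26399e-05 = 99.8 %.

99.8 %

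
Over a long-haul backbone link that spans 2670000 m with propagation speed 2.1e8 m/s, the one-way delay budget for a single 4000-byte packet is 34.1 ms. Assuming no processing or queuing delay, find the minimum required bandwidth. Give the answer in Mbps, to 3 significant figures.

1.50 Mbps

L = 32000 bits.
Propagation delay = 2670000 / 210000000 = 12.7143 ms.
Transmission budget = 34.1 − 12.7143 = 21.3857 ms.
R ≥ L / t_tx = 32000 bits / 0.0213857 s = 1.50 Mbps.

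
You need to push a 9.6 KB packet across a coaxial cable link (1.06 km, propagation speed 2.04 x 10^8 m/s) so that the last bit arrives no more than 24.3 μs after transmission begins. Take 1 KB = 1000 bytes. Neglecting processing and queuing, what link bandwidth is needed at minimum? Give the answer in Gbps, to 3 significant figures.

L = 76800 bits.
Propagation delay = 1060 / 204000000 = 5.19608 μs.
Transmission budget = 24.3 − 5.19608 = 19.1039 μs.
R ≥ L / t_tx = 76800 bits / 1.91039e-05 s = 4.02 Gbps.

4.02 Gbps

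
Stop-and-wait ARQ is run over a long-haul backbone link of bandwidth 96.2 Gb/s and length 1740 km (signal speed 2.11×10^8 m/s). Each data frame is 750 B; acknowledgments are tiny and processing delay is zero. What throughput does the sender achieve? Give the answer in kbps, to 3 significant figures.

t_tx = L/R = 6000/96200000000 = 6.23701e-08 s.
t_prop = 1740000/211000000 = 0.00824645 s; RTT = 0.0164929 s.
Cycle = t_tx + RTT = 0.016493 s.
Throughput = L / cycle = 6000 / 0.016493 = 364 kbps.

364 kbps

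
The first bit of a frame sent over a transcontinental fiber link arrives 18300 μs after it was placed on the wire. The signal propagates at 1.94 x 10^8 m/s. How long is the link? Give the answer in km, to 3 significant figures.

d = s × t_prop = 194000000 × 0.0183 = 3550 km.

3550 km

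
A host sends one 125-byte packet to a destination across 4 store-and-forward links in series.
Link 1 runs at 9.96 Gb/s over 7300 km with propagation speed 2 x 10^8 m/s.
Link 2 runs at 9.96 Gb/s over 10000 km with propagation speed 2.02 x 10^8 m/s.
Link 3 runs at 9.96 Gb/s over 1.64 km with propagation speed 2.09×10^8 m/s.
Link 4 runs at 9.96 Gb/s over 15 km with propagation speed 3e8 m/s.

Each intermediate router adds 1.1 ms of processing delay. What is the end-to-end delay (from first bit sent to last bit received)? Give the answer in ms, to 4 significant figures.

89.36 ms

L = 125 × 8 = 1000 bits.
Transmission delay per hop = L/R = 1000/9960000000 = 0.000100402 ms; 4 hops → 0.000401606 ms.
Propagation delays (d/s per hop): 36.5, 49.505, 0.00784689, 0.05 ms; sum = 86.0628 ms.
Processing at 3 router(s): 3 × 1.1 ms = 3.3 ms.
End-to-end = 89.36 ms.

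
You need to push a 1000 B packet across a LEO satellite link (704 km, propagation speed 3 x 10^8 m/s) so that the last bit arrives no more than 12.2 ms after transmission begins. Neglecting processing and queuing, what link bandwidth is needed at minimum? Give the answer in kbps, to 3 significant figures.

812 kbps

L = 8000 bits.
Propagation delay = 704000 / 300000000 = 2.34667 ms.
Transmission budget = 12.2 − 2.34667 = 9.85333 ms.
R ≥ L / t_tx = 8000 bits / 0.00985333 s = 812 kbps.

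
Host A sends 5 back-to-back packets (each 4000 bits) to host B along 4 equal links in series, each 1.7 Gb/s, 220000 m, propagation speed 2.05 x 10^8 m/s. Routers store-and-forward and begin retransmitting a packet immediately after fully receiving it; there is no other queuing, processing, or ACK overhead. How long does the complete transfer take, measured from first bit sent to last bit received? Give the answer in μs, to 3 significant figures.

Per-hop transmission t_tx = L/R = 4000/1700000000 = 2.35294 μs.
Per-hop propagation t_prop = 220000/2.05e+08 = 1073.17 μs.
Pipeline fill: first packet needs 4·t_tx to clear all hops; remaining 4 packets each add one t_tx.
Total = (4+5-1)·t_tx + 4·t_prop = 8·2.35294 + 4·1073.17 = 4310 μs.

4310 μs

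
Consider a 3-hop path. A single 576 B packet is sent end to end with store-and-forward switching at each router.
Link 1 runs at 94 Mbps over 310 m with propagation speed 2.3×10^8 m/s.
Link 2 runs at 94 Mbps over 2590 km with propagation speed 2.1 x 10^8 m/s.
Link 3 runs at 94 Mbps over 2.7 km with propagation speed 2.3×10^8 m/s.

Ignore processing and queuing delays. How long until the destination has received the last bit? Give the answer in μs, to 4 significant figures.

12490 μs

L = 576 × 8 = 4608 bits.
Transmission delay per hop = L/R = 4608/94000000 = 49.0213 μs; 3 hops → 147.064 μs.
Propagation delays (d/s per hop): 1.34783, 12333.3, 11.7391 μs; sum = 12346.4 μs.
End-to-end = 12490 μs.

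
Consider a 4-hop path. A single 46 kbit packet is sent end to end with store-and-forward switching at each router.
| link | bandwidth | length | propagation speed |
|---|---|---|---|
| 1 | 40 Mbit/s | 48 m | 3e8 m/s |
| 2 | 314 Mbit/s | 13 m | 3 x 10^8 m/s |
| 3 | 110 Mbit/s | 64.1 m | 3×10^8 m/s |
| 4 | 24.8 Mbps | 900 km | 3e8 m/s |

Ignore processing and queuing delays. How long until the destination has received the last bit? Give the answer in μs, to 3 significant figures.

6570 μs

L = 46000 bits.
Transmission delays (L/R per hop): 1150, 146.497, 418.182, 1854.84 μs; sum = 3569.52 μs.
Propagation delays (d/s per hop): 0.16, 0.0433333, 0.213667, 3000 μs; sum = 3000.42 μs.
End-to-end = 6570 μs.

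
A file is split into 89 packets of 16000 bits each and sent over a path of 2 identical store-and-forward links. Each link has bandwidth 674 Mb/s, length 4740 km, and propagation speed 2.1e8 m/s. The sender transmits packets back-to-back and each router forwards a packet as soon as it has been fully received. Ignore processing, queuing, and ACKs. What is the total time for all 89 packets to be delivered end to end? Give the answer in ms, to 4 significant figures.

Per-hop transmission t_tx = L/R = 16000/674000000 = 0.0237389 ms.
Per-hop propagation t_prop = 4740000/210000000 = 22.5714 ms.
Pipeline fill: first packet needs 2·t_tx to clear all hops; remaining 88 packets each add one t_tx.
Total = (2+89-1)·t_tx + 2·t_prop = 90·0.0237389 + 2·22.5714 = 47.28 ms.

47.28 ms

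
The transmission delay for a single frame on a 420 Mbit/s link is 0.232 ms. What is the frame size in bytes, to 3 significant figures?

12200 bytes

L = R × t_tx = 420000000 b/s × 0.000232 s = 97440 bits.
In bytes: 97440 / 8 = 12200 bytes.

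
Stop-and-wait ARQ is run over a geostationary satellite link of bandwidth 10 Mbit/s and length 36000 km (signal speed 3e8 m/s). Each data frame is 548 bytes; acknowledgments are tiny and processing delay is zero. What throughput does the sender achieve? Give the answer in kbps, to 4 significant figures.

t_tx = L/R = 4384/10000000 = 0.0004384 s.
t_prop = 36000000/300000000 = 0.12 s; RTT = 0.24 s.
Cycle = t_tx + RTT = 0.240438 s.
Throughput = L / cycle = 4384 / 0.240438 = 18.23 kbps.

18.23 kbps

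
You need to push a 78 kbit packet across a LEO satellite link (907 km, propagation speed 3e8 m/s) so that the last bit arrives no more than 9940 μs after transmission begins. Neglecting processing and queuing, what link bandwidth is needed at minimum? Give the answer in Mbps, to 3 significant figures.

Propagation delay = 907000 / 300000000 = 3023.33 μs.
Transmission budget = 9940 − 3023.33 = 6916.67 μs.
R ≥ L / t_tx = 78000 bits / 0.00691667 s = 11.3 Mbps.

11.3 Mbps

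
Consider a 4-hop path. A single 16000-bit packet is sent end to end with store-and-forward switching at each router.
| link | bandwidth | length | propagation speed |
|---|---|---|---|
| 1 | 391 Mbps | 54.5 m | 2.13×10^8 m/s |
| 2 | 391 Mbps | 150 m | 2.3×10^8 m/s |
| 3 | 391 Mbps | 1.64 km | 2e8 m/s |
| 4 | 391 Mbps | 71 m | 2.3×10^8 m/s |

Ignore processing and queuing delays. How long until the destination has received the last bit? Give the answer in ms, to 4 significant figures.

Transmission delay per hop = L/R = 16000/391000000 = 0.0409207 ms; 4 hops → 0.163683 ms.
Propagation delays (d/s per hop): 0.000255869, 0.000652174, 0.0082, 0.000308696 ms; sum = 0.00941674 ms.
End-to-end = 0.1731 ms.

0.1731 ms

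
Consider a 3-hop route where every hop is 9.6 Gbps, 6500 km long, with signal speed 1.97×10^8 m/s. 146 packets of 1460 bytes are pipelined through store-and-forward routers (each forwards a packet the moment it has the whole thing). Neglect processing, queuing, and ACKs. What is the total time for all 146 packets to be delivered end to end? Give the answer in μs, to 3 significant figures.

Per-hop transmission t_tx = L/R = 11680/9600000000 = 1.21667 μs.
Per-hop propagation t_prop = 6500000/197000000 = 32994.9 μs.
Pipeline fill: first packet needs 3·t_tx to clear all hops; remaining 145 packets each add one t_tx.
Total = (3+146-1)·t_tx + 3·t_prop = 148·1.21667 + 3·32994.9 = 99200 μs.

99200 μs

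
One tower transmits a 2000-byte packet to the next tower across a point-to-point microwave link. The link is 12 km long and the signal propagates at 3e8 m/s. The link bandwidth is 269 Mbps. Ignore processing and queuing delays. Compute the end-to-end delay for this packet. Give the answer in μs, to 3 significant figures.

L = 2000 × 8 = 16000 bits.
Transmission delay = L/R = 16000 / 269000000 = 59.4796 μs.
Propagation delay = d/s = 12000 m / 300000000 m/s = 40 μs.
Total = 99.5 μs.

99.5 μs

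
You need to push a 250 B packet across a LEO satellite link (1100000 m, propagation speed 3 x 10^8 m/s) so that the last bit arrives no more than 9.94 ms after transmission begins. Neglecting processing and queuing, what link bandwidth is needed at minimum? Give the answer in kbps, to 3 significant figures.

319 kbps

L = 2000 bits.
Propagation delay = 1100000 / 300000000 = 3.66667 ms.
Transmission budget = 9.94 − 3.66667 = 6.27333 ms.
R ≥ L / t_tx = 2000 bits / 0.00627333 s = 319 kbps.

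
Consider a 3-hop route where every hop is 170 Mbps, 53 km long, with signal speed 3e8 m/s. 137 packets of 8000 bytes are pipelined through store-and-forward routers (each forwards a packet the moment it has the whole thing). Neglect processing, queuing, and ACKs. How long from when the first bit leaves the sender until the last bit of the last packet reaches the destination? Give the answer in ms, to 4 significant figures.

Per-hop transmission t_tx = L/R = 64000/170000000 = 0.376471 ms.
Per-hop propagation t_prop = 53000/300000000 = 0.176667 ms.
Pipeline fill: first packet needs 3·t_tx to clear all hops; remaining 136 packets each add one t_tx.
Total = (3+137-1)·t_tx + 3·t_prop = 139·0.376471 + 3·0.176667 = 52.86 ms.

52.86 ms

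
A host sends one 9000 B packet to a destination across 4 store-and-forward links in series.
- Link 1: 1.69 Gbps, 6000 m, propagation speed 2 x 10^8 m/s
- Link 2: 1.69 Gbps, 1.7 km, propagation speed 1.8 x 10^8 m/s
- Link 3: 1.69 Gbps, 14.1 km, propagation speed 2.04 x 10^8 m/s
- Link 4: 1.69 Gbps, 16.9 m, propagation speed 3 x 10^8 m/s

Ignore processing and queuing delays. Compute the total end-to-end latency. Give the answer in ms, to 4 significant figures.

L = 9000 × 8 = 72000 bits.
Transmission delay per hop = L/R = 72000/1690000000 = 0.0426036 ms; 4 hops → 0.170414 ms.
Propagation delays (d/s per hop): 0.03, 0.00944444, 0.0691176, 5.63333e-05 ms; sum = 0.108618 ms.
End-to-end = 0.2790 ms.

0.2790 ms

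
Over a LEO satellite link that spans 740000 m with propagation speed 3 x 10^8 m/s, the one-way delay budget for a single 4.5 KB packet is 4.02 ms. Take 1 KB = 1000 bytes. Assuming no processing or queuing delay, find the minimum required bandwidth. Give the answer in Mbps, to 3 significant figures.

23.2 Mbps

L = 36000 bits.
Propagation delay = 740000 / 300000000 = 2.46667 ms.
Transmission budget = 4.02 − 2.46667 = 1.55333 ms.
R ≥ L / t_tx = 36000 bits / 0.00155333 s = 23.2 Mbps.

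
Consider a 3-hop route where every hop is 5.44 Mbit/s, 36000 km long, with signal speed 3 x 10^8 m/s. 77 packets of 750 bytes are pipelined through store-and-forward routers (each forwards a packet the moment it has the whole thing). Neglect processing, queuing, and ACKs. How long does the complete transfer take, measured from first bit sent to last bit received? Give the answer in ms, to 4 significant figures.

Per-hop transmission t_tx = L/R = 6000/5440000 = 1.10294 ms.
Per-hop propagation t_prop = 36000000/300000000 = 120 ms.
Pipeline fill: first packet needs 3·t_tx to clear all hops; remaining 76 packets each add one t_tx.
Total = (3+77-1)·t_tx + 3·t_prop = 79·1.10294 + 3·120 = 447.1 ms.

447.1 ms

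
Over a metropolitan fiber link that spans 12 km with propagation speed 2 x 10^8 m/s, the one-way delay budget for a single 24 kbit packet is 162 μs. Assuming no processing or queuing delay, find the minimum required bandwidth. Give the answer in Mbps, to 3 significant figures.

Propagation delay = 12000 / 200000000 = 60 μs.
Transmission budget = 162 − 60 = 102 μs.
R ≥ L / t_tx = 24000 bits / 0.000102 s = 235 Mbps.

235 Mbps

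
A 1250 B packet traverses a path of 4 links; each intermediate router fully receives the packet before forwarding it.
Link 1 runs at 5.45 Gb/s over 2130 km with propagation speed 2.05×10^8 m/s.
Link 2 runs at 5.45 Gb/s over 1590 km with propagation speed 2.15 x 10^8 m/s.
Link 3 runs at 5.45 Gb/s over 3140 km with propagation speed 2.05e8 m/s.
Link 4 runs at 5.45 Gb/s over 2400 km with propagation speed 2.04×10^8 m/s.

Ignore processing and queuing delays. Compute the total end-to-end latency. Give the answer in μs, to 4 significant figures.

L = 1250 × 8 = 10000 bits.
Transmission delay per hop = L/R = 10000/5450000000 = 1.83486 μs; 4 hops → 7.33945 μs.
Propagation delays (d/s per hop): 10390.2, 7395.35, 15317.1, 11764.7 μs; sum = 44867.4 μs.
End-to-end = 44870 μs.

44870 μs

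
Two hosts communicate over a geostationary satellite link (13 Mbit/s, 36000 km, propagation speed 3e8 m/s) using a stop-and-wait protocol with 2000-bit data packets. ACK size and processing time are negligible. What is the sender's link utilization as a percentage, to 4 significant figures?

t_tx = L/R = 2000/13000000 = 0.000153846 s.
t_prop = 36000000/300000000 = 0.12 s; RTT = 0.24 s.
Cycle = t_tx + RTT = 0.240154 s.
Utilization = t_tx / cycle = 0.000153846/0.240154 = 0.06406 %.

0.06406 %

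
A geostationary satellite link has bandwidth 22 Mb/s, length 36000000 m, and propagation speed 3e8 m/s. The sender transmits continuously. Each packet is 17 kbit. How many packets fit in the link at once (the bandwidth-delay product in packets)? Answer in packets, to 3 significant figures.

Propagation delay = 36000000 / 300000000 = 0.12 s.
BDP = R × t_prop = 22000000 × 0.12 = 2640000 bits.
In packets of 17000 bits: 155 packets.

155 packets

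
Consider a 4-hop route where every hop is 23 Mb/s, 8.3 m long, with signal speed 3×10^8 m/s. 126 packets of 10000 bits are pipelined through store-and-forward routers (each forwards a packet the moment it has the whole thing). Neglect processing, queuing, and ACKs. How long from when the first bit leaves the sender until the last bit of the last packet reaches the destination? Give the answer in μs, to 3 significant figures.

Per-hop transmission t_tx = L/R = 10000/23000000 = 434.783 μs.
Per-hop propagation t_prop = 8.3/300000000 = 0.0276667 μs.
Pipeline fill: first packet needs 4·t_tx to clear all hops; remaining 125 packets each add one t_tx.
Total = (4+126-1)·t_tx + 4·t_prop = 129·434.783 + 4·0.0276667 = 56100 μs.

56100 μs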